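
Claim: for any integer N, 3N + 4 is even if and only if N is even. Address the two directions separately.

(⟹) Suppose 3N + 4 is even. Since 3 is odd, 3N and N have the same parity, so 3N + 4 ≡ N + 4 (mod 2). As 4 is even, 3N + 4 is even exactly when N is even. Thus N is even.

(⟸) Conversely, suppose N is even; write N = 2j. Then 3N + 4 = 3·(2j) + 4 = 2·3j + 4, which is even.

Equivalent; both directions hold.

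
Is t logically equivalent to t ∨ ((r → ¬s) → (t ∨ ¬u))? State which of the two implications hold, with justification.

(⇒) Assume the antecedent. If t is true, t ∨ ((r → ¬s) → (t ∨ ¬u)) reduces to true regardless of the other variables. If t is false, the antecedent cannot hold. Either way t ∨ ((r → ¬s) → (t ∨ ¬u)) holds.

(⇐) This fails. Under t = F, s = F, u = F, r = F, the left side is false but the right side is true.

Only the forward implication holds.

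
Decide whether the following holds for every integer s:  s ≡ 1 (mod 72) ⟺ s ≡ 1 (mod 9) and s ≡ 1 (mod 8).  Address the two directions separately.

Equivalent; both directions hold.

[⇐] If s ≡ 1 (mod 9) and s ≡ 1 (mod 8), then by the Chinese remainder theorem s ≡ 1 (mod 72). This is exactly s ≡ 1 (mod 72).

[⇒] Suppose s ≡ 1 (mod 72); write s = 72j + 1. Since 9 ∣ 72, reducing mod 9 gives s ≡ 1 (mod 9); since 8 ∣ 72, reducing mod 8 gives s ≡ 1 (mod 8).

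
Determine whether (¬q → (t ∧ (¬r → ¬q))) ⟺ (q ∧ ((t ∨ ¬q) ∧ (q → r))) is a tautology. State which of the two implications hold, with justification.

Forward direction. This fails. Under q = T, t = F, r = F, the left side is true but the right side is false.

Converse. Assume the antecedent. If q is true, ¬q → (t ∧ (¬r → ¬q)) reduces to true regardless of the other variables. If q is false, the antecedent cannot hold. Either way ¬q → (t ∧ (¬r → ¬q)) holds.

The forward direction fails; the converse holds.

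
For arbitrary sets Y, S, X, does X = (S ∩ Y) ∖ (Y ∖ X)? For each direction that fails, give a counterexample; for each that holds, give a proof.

Forward inclusion. This inclusion fails. Take Y = ∅, S = ∅, X = {1}; then 1 ∈ X but 1 ∉ (S ∩ Y) ∖ (Y ∖ X).

Reverse inclusion. Let x ∈ (S ∩ Y) ∖ (Y ∖ X). Then x ∈ Y ∩ S ∩ X, from which x ∈ X.

The sets are not equal: only the reverse inclusion holds.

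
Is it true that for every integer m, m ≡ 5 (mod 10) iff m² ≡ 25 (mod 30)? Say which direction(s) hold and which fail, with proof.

Only the converse holds.

(⇒) This fails: take m = 15. Then 15 ≡ 5 (mod 10), but 15² = 225 ≡ 15 (mod 30), not 25.

(⇐) Conversely, the residues r modulo 30 with r² ≡ 25 (mod 30) are exactly {5, 25}, and each is ≡ 5 (mod 10).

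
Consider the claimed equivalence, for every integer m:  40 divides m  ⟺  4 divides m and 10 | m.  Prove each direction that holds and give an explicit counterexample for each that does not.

(⇒) If 40 ∣ m, write m = 40q. Since 40 = 10·4, m = 4·(10q), so 4 ∣ m; and since 40 = 4·10, m = 10·(4q), so 10 ∣ m.

(⇐) This fails: take m = 20. Both 4 ∣ 20 and 10 ∣ 20, yet 20 is not a multiple of 40 (since 20 = 0·40 + 20), so 40 ∤ 20.

Only the forward implication holds.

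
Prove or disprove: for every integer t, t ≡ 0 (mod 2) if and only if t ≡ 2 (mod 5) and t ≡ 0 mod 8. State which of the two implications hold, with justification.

Only the converse holds.

Converse. If t ≡ 2 (mod 5) and t ≡ 0 (mod 8), then by the Chinese remainder theorem t ≡ 32 (mod 40). Since 32 ≡ 0 (mod 2) and 2 ∣ 40, we get t ≡ 0 (mod 2).

Forward direction. This fails: t = 0 gives 0 ≡ 0 (mod 2) but 0 ≡ 0 (mod 5), so the conjunction on the right does not hold.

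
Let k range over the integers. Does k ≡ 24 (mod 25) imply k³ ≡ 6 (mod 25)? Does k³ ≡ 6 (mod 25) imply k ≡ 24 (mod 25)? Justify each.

(→) This fails: take k = 24. Then 24 ≡ 24 (mod 25), but 24³ = 13824 ≡ 24 (mod 25), not 6.

(←) This fails: take k = 11. Then 11³ = 1331 ≡ 6 (mod 25), yet 11 ≡ 11 (mod 25), not 24.

(⇒) fails and (⇐) fails.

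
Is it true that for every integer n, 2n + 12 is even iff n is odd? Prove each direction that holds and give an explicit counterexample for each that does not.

Not equivalent: only (⇐) holds.

(←) Suppose n is odd. Since 2 is even, 2n is even for every n, so 2n + 12 has the same parity as 12, which is even. Hence 2n + 12 is even.

(→) This fails: take n = 2. Then 2n + 12 = 16, which is even, yet n = 2 is even, not odd.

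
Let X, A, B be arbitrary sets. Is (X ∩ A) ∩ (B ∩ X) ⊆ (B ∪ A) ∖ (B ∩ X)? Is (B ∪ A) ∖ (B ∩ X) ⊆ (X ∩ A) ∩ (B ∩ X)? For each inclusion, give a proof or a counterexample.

(⊆) This inclusion fails. Take X = {1}, A = {1}, B = {1}; then 1 ∈ (X ∩ A) ∩ (B ∩ X) but 1 ∉ (B ∪ A) ∖ (B ∩ X).

(⊇) This inclusion fails. Take X = ∅, A = {1}, B = ∅; then 1 ∈ (B ∪ A) ∖ (B ∩ X) but 1 ∉ (X ∩ A) ∩ (B ∩ X).

Neither inclusion holds.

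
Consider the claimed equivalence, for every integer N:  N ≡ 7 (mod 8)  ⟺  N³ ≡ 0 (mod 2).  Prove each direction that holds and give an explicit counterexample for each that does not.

(⇒) This fails: take N = 7. Then 7 ≡ 7 (mod 8), but 7³ = 343 ≡ 1 (mod 2), not 0.

(⇐) This fails: take N = 0. Then 0³ = 0 ≡ 0 (mod 2), yet 0 ≡ 0 (mod 8), not 7.

Neither implication holds.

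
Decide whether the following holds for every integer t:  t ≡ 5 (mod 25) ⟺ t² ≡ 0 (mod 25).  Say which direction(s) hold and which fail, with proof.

The forward direction holds; the converse fails.

(→) Suppose t ≡ 5 (mod 25). Write t = 25j + 5. Then (25j + 5)² = 625j² + 250j + 25 = 25(25j² + 10j + 1) + 0, so t² ≡ 0 (mod 25).

(←) This fails: take t = 0. Then 0² = 0 ≡ 0 (mod 25), yet 0 ≡ 0 (mod 25), not 5.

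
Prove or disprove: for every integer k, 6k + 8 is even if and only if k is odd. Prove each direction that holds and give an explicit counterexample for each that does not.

(⇒) fails; (⇐) holds.

[⇐] Suppose k is odd. Since 6 is even, 6k is even for every k, so 6k + 8 has the same parity as 8, which is even. Hence 6k + 8 is even.

[⇒] This fails: take k = 0. Then 6k + 8 = 8, which is even, yet k = 0 is even, not odd.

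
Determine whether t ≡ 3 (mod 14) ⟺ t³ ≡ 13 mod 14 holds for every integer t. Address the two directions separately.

Forward direction. Suppose t ≡ 3 (mod 14). Write t = 14j + 3. Then (14j + 3)³ = 2744j³ + 1764j² + 378j + 27 = 14(196j³ + 126j² + 27j + 1) + 13, so t³ ≡ 13 (mod 14).

Converse. This fails: take t = 5. Then 5³ = 125 ≡ 13 (mod 14), yet 5 ≡ 5 (mod 14), not 3.

The forward direction holds; the converse fails.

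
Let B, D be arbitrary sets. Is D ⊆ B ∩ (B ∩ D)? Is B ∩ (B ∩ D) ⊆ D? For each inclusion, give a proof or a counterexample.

Reverse inclusion. Let x ∈ B ∩ (B ∩ D). Then x ∈ B ∩ D, from which x ∈ D.

Forward inclusion. This inclusion fails. Take B = ∅, D = {1}; then 1 ∈ D but 1 ∉ B ∩ (B ∩ D).

The sets are not equal: only the reverse inclusion holds.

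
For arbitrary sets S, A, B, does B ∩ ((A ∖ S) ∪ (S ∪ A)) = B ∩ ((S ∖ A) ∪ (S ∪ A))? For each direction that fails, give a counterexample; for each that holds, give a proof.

Reverse inclusion. Let x ∈ B ∩ ((S ∖ A) ∪ (S ∪ A)). Then either x ∈ S ∩ B and x ∉ A; or x ∈ A ∩ B and x ∉ S; or x ∈ S ∩ A ∩ B. In each case x ∈ B ∩ ((A ∖ S) ∪ (S ∪ A)), so B ∩ ((S ∖ A) ∪ (S ∪ A)) ⊆ B ∩ ((A ∖ S) ∪ (S ∪ A)).

Forward inclusion. Let x ∈ B ∩ ((A ∖ S) ∪ (S ∪ A)). Then either x ∈ S ∩ B and x ∉ A; or x ∈ A ∩ B and x ∉ S; or x ∈ S ∩ A ∩ B. In each case x ∈ B ∩ ((S ∖ A) ∪ (S ∪ A)), so B ∩ ((A ∖ S) ∪ (S ∪ A)) ⊆ B ∩ ((S ∖ A) ∪ (S ∪ A)).

Both inclusions hold.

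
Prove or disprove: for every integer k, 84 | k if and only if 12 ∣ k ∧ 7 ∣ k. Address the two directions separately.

Equivalent; both directions hold.

Forward direction. If 84 ∣ k, write k = 84q. Since 84 = 7·12, k = 12·(7q), so 12 ∣ k; and since 84 = 12·7, k = 7·(12q), so 7 ∣ k.

Converse. Suppose 12 ∣ k and 7 ∣ k. Any common multiple of 12 and 7 is a multiple of their lcm; here gcd(12, 7) = 1, so lcm(12, 7) = 12·7 = 84, so 84 ∣ k.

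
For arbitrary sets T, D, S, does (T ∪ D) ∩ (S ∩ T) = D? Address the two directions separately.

(⊆) fails and (⊇) fails.

Forward inclusion. This inclusion fails. Take T = {1}, D = ∅, S = {1}; then 1 ∈ (T ∪ D) ∩ (S ∩ T) but 1 ∉ D.

Reverse inclusion. This inclusion fails. Take T = ∅, D = {1}, S = ∅; then 1 ∈ D but 1 ∉ (T ∪ D) ∩ (S ∩ T).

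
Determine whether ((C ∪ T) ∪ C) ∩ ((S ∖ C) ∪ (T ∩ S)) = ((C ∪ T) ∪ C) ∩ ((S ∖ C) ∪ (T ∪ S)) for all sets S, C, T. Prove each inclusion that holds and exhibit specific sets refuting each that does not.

The sets are not equal: only the forward inclusion holds.

(⊆) Let x ∈ ((C ∪ T) ∪ C) ∩ ((S ∖ C) ∪ (T ∩ S)). Then either x ∈ S ∩ T and x ∉ C; or x ∈ S ∩ C ∩ T. In each case x ∈ ((C ∪ T) ∪ C) ∩ ((S ∖ C) ∪ (T ∪ S)), so ((C ∪ T) ∪ C) ∩ ((S ∖ C) ∪ (T ∩ S)) ⊆ ((C ∪ T) ∪ C) ∩ ((S ∖ C) ∪ (T ∪ S)).

(⊇) This inclusion fails. Take S = {1}, C = {1}, T = ∅; then 1 ∈ ((C ∪ T) ∪ C) ∩ ((S ∖ C) ∪ (T ∪ S)) but 1 ∉ ((C ∪ T) ∪ C) ∩ ((S ∖ C) ∪ (T ∩ S)).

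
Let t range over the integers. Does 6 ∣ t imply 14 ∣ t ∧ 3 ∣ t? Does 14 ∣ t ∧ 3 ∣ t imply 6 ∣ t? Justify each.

(⟹) This fails: take t = 6. Certainly 6 ∣ 6, but 14 ∤ 6.

(⟸) Suppose 14 ∣ t and 3 ∣ t. Any common multiple of 14 and 3 is a multiple of their lcm; here gcd(14, 3) = 1, so lcm(14, 3) = 14·3 = 42, so 42 ∣ t. Since 6 ∣ 42, it follows that 6 ∣ t.

(⇒) fails; (⇐) holds.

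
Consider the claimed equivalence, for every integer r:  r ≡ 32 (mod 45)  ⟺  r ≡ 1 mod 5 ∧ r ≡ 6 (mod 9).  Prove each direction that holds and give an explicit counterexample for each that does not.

(⟹) This fails: r = 32 gives 32 ≡ 32 (mod 45) but 32 ≡ 2 (mod 5), so the conjunction on the right does not hold.

(⟸) This fails: r = 6 satisfies both congruences on the right (6 ≡ 1 mod 5 and 6 ≡ 6 mod 9) yet 6 ≡ 6 (mod 45), not 32.

Both directions fail.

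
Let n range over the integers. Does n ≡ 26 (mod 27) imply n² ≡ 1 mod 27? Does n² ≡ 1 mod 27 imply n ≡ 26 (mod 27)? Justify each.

(→) Suppose n ≡ 26 (mod 27). Write n = 27j + 26. Then (27j + 26)² = 729j² + 1404j + 676 = 27(27j² + 52j + 25) + 1, so n² ≡ 1 (mod 27).

(←) This fails: take n = 1. Then 1² = 1 ≡ 1 (mod 27), yet 1 ≡ 1 (mod 27), not 26.

(⇒) holds; (⇐) fails.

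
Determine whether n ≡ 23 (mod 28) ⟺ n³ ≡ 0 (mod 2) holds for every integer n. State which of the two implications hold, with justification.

Forward direction. This fails: take n = 23. Then 23 ≡ 23 (mod 28), but 23³ = 12167 ≡ 1 (mod 2), not 0.

Converse. This fails: take n = 0. Then 0³ = 0 ≡ 0 (mod 2), yet 0 ≡ 0 (mod 28), not 23.

(⇒) fails and (⇐) fails.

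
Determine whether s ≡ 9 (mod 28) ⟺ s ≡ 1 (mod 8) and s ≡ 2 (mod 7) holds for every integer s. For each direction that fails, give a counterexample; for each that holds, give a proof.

The forward direction fails; the converse holds.

(⇒) This fails: s = 37 gives 37 ≡ 9 (mod 28) but 37 ≡ 5 (mod 8), so the conjunction on the right does not hold.

(⇐) Conversely, if s ≡ 1 (mod 8) and s ≡ 2 (mod 7), then by the Chinese remainder theorem s ≡ 9 (mod 56). Since 9 ≡ 9 (mod 28) and 28 ∣ 56, we get s ≡ 9 (mod 28).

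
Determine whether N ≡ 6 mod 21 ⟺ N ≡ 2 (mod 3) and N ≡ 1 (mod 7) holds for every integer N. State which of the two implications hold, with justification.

Neither implication holds.

Forward direction. This fails: N = 6 gives 6 ≡ 6 (mod 21) but 6 ≡ 0 (mod 3), so the conjunction on the right does not hold.

Converse. This fails: N = 8 satisfies both congruences on the right (8 ≡ 2 mod 3 and 8 ≡ 1 mod 7) yet 8 ≡ 8 (mod 21), not 6.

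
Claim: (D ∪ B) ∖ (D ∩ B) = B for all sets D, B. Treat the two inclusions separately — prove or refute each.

(⊆) This inclusion fails. Take D = {1}, B = ∅; then 1 ∈ (D ∪ B) ∖ (D ∩ B) but 1 ∉ B.

(⊇) This inclusion fails. Take D = {1}, B = {1}; then 1 ∈ B but 1 ∉ (D ∪ B) ∖ (D ∩ B).

(⊆) fails and (⊇) fails.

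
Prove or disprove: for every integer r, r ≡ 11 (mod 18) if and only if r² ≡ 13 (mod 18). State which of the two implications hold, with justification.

(→) Suppose r ≡ 11 (mod 18). Write r = 18j + 11. Then (18j + 11)² = 324j² + 396j + 121 = 18(18j² + 22j + 6) + 13, so r² ≡ 13 (mod 18).

(←) This fails: take r = 7. Then 7² = 49 ≡ 13 (mod 18), yet 7 ≡ 7 (mod 18), not 11.

Not equivalent: only (⇒) holds.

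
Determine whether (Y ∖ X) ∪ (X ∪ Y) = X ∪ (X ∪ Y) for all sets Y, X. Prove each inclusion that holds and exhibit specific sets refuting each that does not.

Forward inclusion. Let x ∈ (Y ∖ X) ∪ (X ∪ Y). Then either x ∈ Y and x ∉ X; or x ∈ X and x ∉ Y; or x ∈ Y ∩ X. In each case x ∈ X ∪ (X ∪ Y), so (Y ∖ X) ∪ (X ∪ Y) ⊆ X ∪ (X ∪ Y).

Reverse inclusion. Let x ∈ X ∪ (X ∪ Y). Then either x ∈ Y and x ∉ X; or x ∈ X and x ∉ Y; or x ∈ Y ∩ X. In each case x ∈ (Y ∖ X) ∪ (X ∪ Y), so X ∪ (X ∪ Y) ⊆ (Y ∖ X) ∪ (X ∪ Y).

The two sets are equal.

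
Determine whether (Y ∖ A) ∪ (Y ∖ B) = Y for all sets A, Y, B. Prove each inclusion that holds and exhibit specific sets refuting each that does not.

Forward inclusion. Let x ∈ (Y ∖ A) ∪ (Y ∖ B). Then either x ∈ Y and x ∉ A, B; or x ∈ A ∩ Y and x ∉ B; or x ∈ Y ∩ B and x ∉ A. In each case x ∈ Y, so (Y ∖ A) ∪ (Y ∖ B) ⊆ Y.

Reverse inclusion. This inclusion fails. Take A = {1}, Y = {1}, B = {1}; then 1 ∈ Y but 1 ∉ (Y ∖ A) ∪ (Y ∖ B).

The sets are not equal: only the forward inclusion holds.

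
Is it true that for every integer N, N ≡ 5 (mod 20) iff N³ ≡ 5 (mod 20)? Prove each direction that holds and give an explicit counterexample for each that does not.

(→) Suppose N ≡ 5 (mod 20). Write N = 20j + 5. Then (20j + 5)³ = 8000j³ + 6000j² + 1500j + 125 = 20(400j³ + 300j² + 75j + 6) + 5, so N³ ≡ 5 (mod 20).

(←) Conversely, suppose N³ ≡ 5 (mod 20). The only residue r in {0, …, 19} with r³ ≡ 5 (mod 20) is r = 5, so N ≡ 5 (mod 20).

Equivalent; both directions hold.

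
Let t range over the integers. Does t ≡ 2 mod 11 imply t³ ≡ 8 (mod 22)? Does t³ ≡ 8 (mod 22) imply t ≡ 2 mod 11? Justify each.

(⇒) This fails: take t = 13. Then 13 ≡ 2 (mod 11), but 13³ = 2197 ≡ 19 (mod 22), not 8.

(⇐) Conversely, the residues r modulo 22 with r³ ≡ 8 (mod 22) are exactly {2}, and each is ≡ 2 (mod 11).

The forward direction fails; the converse holds.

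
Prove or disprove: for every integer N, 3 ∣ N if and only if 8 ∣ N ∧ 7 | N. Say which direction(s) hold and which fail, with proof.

Neither direction holds.

(⟹) This fails: take N = 3. Certainly 3 ∣ 3, but 8 ∤ 3.

(⟸) This fails: take N = 56. Both 8 ∣ 56 and 7 ∣ 56, yet 56 is not a multiple of 3 (since 56 = 18·3 + 2), so 3 ∤ 56.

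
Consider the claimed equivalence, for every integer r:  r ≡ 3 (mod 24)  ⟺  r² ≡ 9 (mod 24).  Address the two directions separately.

Only the forward implication holds.

Forward direction. Suppose r ≡ 3 (mod 24). Write r = 24j + 3. Then (24j + 3)² = 576j² + 144j + 9 = 24(24j² + 6j) + 9, so r² ≡ 9 (mod 24).

Converse. This fails: take r = 9. Then 9² = 81 ≡ 9 (mod 24), yet 9 ≡ 9 (mod 24), not 3.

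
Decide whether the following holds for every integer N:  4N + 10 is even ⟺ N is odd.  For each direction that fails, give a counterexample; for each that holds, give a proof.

(⇒) This fails: take N = 4. Then 4N + 10 = 26, which is even, yet N = 4 is even, not odd.

(⇐) Suppose N is odd. Since 4 is even, 4N is even for every N, so 4N + 10 has the same parity as 10, which is even. Hence 4N + 10 is even.

Only the reverse direction holds.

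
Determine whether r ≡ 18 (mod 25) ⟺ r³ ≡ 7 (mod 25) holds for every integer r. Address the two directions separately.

[⇒] Suppose r ≡ 18 (mod 25). Write r = 25j + 18. Then (25j + 18)³ = 15625j³ + 33750j² + 24300j + 5832 = 25(625j³ + 1350j² + 972j + 233) + 7, so r³ ≡ 7 (mod 25).

[⇐] Conversely, suppose r³ ≡ 7 (mod 25). The only residue r in {0, …, 24} with r³ ≡ 7 (mod 25) is r = 18, so r ≡ 18 (mod 25).

Both implications hold.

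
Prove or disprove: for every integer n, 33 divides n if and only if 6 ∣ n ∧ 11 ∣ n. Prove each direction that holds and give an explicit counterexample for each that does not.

Forward direction. This fails: take n = 33. Certainly 33 ∣ 33, but 6 ∤ 33.

Converse. Suppose 6 ∣ n and 11 ∣ n. Any common multiple of 6 and 11 is a multiple of their lcm; here gcd(6, 11) = 1, so lcm(6, 11) = 6·11 = 66, so 66 ∣ n. Since 33 ∣ 66, it follows that 33 ∣ n.

Only the converse holds.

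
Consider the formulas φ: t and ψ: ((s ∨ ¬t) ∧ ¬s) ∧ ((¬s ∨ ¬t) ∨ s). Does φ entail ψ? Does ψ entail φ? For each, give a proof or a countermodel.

Both directions fail.

(⇒) This fails. Under s = F, t = T, the left side is true but the right side is false.

(⇐) This fails. Under s = F, t = F, the left side is false but the right side is true.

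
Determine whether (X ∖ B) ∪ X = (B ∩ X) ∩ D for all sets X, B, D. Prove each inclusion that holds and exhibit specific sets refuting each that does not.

The sets are not equal: only the reverse inclusion holds.

(⊆) This inclusion fails. Take X = {1}, B = ∅, D = ∅; then 1 ∈ (X ∖ B) ∪ X but 1 ∉ (B ∩ X) ∩ D.

(⊇) Let x ∈ (B ∩ X) ∩ D. Then x ∈ X ∩ B ∩ D, from which x ∈ (X ∖ B) ∪ X.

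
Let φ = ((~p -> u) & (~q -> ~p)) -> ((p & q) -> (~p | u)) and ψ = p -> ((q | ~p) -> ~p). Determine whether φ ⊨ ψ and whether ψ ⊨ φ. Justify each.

(⟹) This fails. Under q = T, p = T, u = T, the left side is true but the right side is false.

(⟸) Assume the antecedent. If q is true, the antecedent forces (q = T, p = F, u = F) or (q = T, p = F, u = T), and the consequent holds there. If q is false, the consequent reduces to true regardless of the other variables. Either way the consequent holds.

The forward direction fails; the converse holds.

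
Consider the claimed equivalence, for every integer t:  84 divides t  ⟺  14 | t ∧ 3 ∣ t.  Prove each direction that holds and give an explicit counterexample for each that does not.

(⇒) holds; (⇐) fails.

[⇐] This fails: take t = 42. Both 14 ∣ 42 and 3 ∣ 42, yet 42 is not a multiple of 84 (since 42 = 0·84 + 42), so 84 ∤ 42.

[⇒] If 84 ∣ t, write t = 84q. Since 84 = 6·14, t = 14·(6q), so 14 ∣ t; and since 84 = 28·3, t = 3·(28q), so 3 ∣ t.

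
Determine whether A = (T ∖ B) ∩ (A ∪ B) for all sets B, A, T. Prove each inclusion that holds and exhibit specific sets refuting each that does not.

(⊆) fails; (⊇) holds.

(⟹) This inclusion fails. Take B = ∅, A = {1}, T = ∅; then 1 ∈ A but 1 ∉ (T ∖ B) ∩ (A ∪ B).

(⟸) Let x ∈ (T ∖ B) ∩ (A ∪ B). Then x ∈ A ∩ T and x ∉ B, from which x ∈ A.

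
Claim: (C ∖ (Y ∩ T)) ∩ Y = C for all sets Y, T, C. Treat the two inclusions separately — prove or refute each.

The sets are not equal: only the forward inclusion holds.

Reverse inclusion. This inclusion fails. Take Y = ∅, T = ∅, C = {1}; then 1 ∈ C but 1 ∉ (C ∖ (Y ∩ T)) ∩ Y.

Forward inclusion. Let x ∈ (C ∖ (Y ∩ T)) ∩ Y. Then x ∈ Y ∩ C and x ∉ T, from which x ∈ C.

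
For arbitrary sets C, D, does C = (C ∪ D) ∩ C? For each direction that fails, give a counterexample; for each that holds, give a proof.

Both inclusions hold; the sets are equal.

Forward inclusion. Let x ∈ C. Then either x ∈ C and x ∉ D; or x ∈ C ∩ D. In each case x ∈ (C ∪ D) ∩ C, so C ⊆ (C ∪ D) ∩ C.

Reverse inclusion. Let x ∈ (C ∪ D) ∩ C. Then either x ∈ C and x ∉ D; or x ∈ C ∩ D. In each case x ∈ C, so (C ∪ D) ∩ C ⊆ C.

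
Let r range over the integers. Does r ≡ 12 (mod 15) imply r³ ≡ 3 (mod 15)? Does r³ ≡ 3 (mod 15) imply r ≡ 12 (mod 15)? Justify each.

Equivalent; both directions hold.

Forward direction. Suppose r ≡ 12 (mod 15). Write r = 15j + 12. Then (15j + 12)³ = 3375j³ + 8100j² + 6480j + 1728 = 15(225j³ + 540j² + 432j + 115) + 3, so r³ ≡ 3 (mod 15).

Converse. Suppose r³ ≡ 3 (mod 15). The only residue r in {0, …, 14} with r³ ≡ 3 (mod 15) is r = 12, so r ≡ 12 (mod 15).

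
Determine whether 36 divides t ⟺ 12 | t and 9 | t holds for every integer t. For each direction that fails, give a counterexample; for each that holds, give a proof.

Both directions hold.

Forward direction. If 36 ∣ t, write t = 36q. Since 36 = 3·12, t = 12·(3q), so 12 ∣ t; and since 36 = 4·9, t = 9·(4q), so 9 ∣ t.

Converse. Suppose 12 ∣ t and 9 ∣ t. Any common multiple of 12 and 9 is a multiple of their lcm; here lcm(12, 9) = 12·9/gcd(12, 9) = 108/3 = 36, so 36 ∣ t.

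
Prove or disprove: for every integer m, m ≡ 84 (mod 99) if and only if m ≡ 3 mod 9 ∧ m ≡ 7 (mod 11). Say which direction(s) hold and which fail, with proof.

Equivalent; both directions hold.

[⇒] Suppose m ≡ 84 (mod 99); write m = 99j + 84. Since 9 ∣ 99, reducing mod 9 gives m ≡ 84 ≡ 3 (mod 9); since 11 ∣ 99, reducing mod 11 gives m ≡ 84 ≡ 7 (mod 11).

[⇐] Conversely, if m ≡ 3 (mod 9) and m ≡ 7 (mod 11), then by the Chinese remainder theorem m ≡ 84 (mod 99). This is exactly m ≡ 84 (mod 99).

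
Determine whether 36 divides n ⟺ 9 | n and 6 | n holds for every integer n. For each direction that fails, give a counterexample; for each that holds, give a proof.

[⇒] If 36 ∣ n, write n = 36q. Since 36 = 4·9, n = 9·(4q), so 9 ∣ n; and since 36 = 6·6, n = 6·(6q), so 6 ∣ n.

[⇐] This fails: take n = 18. Both 9 ∣ 18 and 6 ∣ 18, yet 18 is not a multiple of 36 (since 18 = 0·36 + 18), so 36 ∤ 18.

(⇒) holds; (⇐) fails.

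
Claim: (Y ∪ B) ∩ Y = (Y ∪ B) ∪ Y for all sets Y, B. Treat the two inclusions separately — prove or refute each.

The sets are not equal: only the forward inclusion holds.

(⊆) Let x ∈ (Y ∪ B) ∩ Y. Then either x ∈ Y and x ∉ B; or x ∈ Y ∩ B. In each case x ∈ (Y ∪ B) ∪ Y, so (Y ∪ B) ∩ Y ⊆ (Y ∪ B) ∪ Y.

(⊇) This inclusion fails. Take Y = ∅, B = {1}; then 1 ∈ (Y ∪ B) ∪ Y but 1 ∉ (Y ∪ B) ∩ Y.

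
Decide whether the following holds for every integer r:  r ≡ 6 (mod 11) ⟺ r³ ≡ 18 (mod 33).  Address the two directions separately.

(⇒) This fails: take r = 17. Then 17 ≡ 6 (mod 11), but 17³ = 4913 ≡ 29 (mod 33), not 18.

(⇐) Conversely, the residues r modulo 33 with r³ ≡ 18 (mod 33) are exactly {6}, and each is ≡ 6 (mod 11).

Only the converse holds.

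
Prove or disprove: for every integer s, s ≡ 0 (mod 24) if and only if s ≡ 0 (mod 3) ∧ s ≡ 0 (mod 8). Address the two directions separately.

Both directions hold.

(←) If s ≡ 0 (mod 3) and s ≡ 0 (mod 8), then by the Chinese remainder theorem s ≡ 0 (mod 24). This is exactly s ≡ 0 (mod 24).

(→) Suppose s ≡ 0 (mod 24); write s = 24j + 0. Since 3 ∣ 24, reducing mod 3 gives s ≡ 0 (mod 3); since 8 ∣ 24, reducing mod 8 gives s ≡ 0 (mod 8).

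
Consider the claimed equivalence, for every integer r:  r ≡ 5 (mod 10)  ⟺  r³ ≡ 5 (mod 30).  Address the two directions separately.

(⇒) This fails: take r = 15. Then 15 ≡ 5 (mod 10), but 15³ = 3375 ≡ 15 (mod 30), not 5.

(⇐) Conversely, the residues r modulo 30 with r³ ≡ 5 (mod 30) are exactly {5}, and each is ≡ 5 (mod 10).

Only the converse holds.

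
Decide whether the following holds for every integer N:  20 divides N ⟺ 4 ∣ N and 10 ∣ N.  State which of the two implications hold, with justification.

Both implications hold.

Forward direction. If 20 ∣ N, write N = 20q. Since 20 = 5·4, N = 4·(5q), so 4 ∣ N; and since 20 = 2·10, N = 10·(2q), so 10 ∣ N.

Converse. Suppose 4 ∣ N and 10 ∣ N. Any common multiple of 4 and 10 is a multiple of their lcm; here lcm(4, 10) = 4·10/gcd(4, 10) = 40/2 = 20, so 20 ∣ N.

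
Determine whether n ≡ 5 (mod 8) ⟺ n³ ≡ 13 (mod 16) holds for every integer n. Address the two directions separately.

(⇒) This fails: take n = 13. Then 13 ≡ 5 (mod 8), but 13³ = 2197 ≡ 5 (mod 16), not 13.

(⇐) Conversely, the residues r modulo 16 with r³ ≡ 13 (mod 16) are exactly {5}, and each is ≡ 5 (mod 8).

Not equivalent: only (⇐) holds.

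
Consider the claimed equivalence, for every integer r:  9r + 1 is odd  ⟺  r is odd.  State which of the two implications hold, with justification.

(⇒) fails and (⇐) fails.

(→) This fails: r = 0 gives 9r + 1 = 1, which is odd, but 0 is even, not odd.

(←) This also fails: r = 5 is odd, but 9r + 1 = 46 is even, not odd.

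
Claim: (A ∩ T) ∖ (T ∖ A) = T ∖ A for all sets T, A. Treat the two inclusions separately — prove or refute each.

(⊆) This inclusion fails. Take T = {1}, A = {1}; then 1 ∈ (A ∩ T) ∖ (T ∖ A) but 1 ∉ T ∖ A.

(⊇) This inclusion fails. Take T = {1}, A = ∅; then 1 ∈ T ∖ A but 1 ∉ (A ∩ T) ∖ (T ∖ A).

(⊆) fails and (⊇) fails.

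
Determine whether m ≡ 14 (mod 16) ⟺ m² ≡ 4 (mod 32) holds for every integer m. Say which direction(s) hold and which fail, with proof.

(⇐) This fails: take m = 2. Then 2² = 4 ≡ 4 (mod 32), yet 2 ≡ 2 (mod 16), not 14.

(⇒) Suppose m ≡ 14 (mod 16). Working modulo 32, m ∈ {14, 30}; for each such r, r² ≡ 4 (mod 32).

(⇒) holds; (⇐) fails.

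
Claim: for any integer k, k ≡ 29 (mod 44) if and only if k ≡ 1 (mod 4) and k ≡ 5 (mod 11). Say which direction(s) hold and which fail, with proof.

(⇒) fails and (⇐) fails.

(→) This fails: k = 29 gives 29 ≡ 29 (mod 44) but 29 ≡ 7 (mod 11), so the conjunction on the right does not hold.

(←) This fails: k = 5 satisfies both congruences on the right (5 ≡ 1 mod 4 and 5 ≡ 5 mod 11) yet 5 ≡ 5 (mod 44), not 29.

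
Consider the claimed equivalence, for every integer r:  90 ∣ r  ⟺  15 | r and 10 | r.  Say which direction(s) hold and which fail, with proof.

(⇒) holds; (⇐) fails.

Forward direction. If 90 ∣ r, write r = 90q. Since 90 = 6·15, r = 15·(6q), so 15 ∣ r; and since 90 = 9·10, r = 10·(9q), so 10 ∣ r.

Converse. This fails: take r = 30. Both 15 ∣ 30 and 10 ∣ 30, yet 30 is not a multiple of 90 (since 30 = 0·90 + 30), so 90 ∤ 30.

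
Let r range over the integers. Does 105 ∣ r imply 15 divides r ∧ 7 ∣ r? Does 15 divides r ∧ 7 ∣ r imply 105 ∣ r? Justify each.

Both directions hold.

(⇒) If 105 ∣ r, write r = 105q. Since 105 = 7·15, r = 15·(7q), so 15 ∣ r; and since 105 = 15·7, r = 7·(15q), so 7 ∣ r.

(⇐) Suppose 15 ∣ r and 7 ∣ r. Any common multiple of 15 and 7 is a multiple of their lcm; here gcd(15, 7) = 1, so lcm(15, 7) = 15·7 = 105, so 105 ∣ r.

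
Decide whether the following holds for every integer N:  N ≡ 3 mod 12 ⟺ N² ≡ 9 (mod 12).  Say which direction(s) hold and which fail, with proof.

Only the forward direction holds.

Forward direction. Suppose N ≡ 3 mod 12. Write N = 12j + 3. Then (12j + 3)² = 144j² + 72j + 9 = 12(12j² + 6j) + 9, so N² ≡ 9 (mod 12).

Converse. This fails: take N = 9. Then 9² = 81 ≡ 9 (mod 12), yet 9 ≡ 9 (mod 12), not 3.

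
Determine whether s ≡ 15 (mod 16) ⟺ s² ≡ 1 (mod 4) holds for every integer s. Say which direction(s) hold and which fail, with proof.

(⟸) This fails: take s = 1. Then 1² = 1 ≡ 1 (mod 4), yet 1 ≡ 1 (mod 16), not 15.

(⟹) Suppose s ≡ 15 (mod 16). Then s² ≡ 15² = 225 (mod 16), and since 4 ∣ 16, also s² ≡ 1 (mod 4).

Only the forward implication holds.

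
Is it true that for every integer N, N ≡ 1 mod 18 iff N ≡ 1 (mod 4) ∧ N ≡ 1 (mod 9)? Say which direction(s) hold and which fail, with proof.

Not equivalent: only (⇐) holds.

(→) This fails: N = 19 gives 19 ≡ 1 (mod 18) but 19 ≡ 3 (mod 4), so the conjunction on the right does not hold.

(←) Conversely, if N ≡ 1 (mod 4) and N ≡ 1 (mod 9), then by the Chinese remainder theorem N ≡ 1 (mod 36). Since 1 ≡ 1 (mod 18) and 18 ∣ 36, we get N ≡ 1 (mod 18).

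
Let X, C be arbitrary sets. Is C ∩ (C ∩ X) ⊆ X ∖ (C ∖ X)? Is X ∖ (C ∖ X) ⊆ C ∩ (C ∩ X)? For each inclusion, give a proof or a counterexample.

The sets are not equal: only the forward inclusion holds.

(⊆) Let x ∈ C ∩ (C ∩ X). Then x ∈ X ∩ C, from which x ∈ X ∖ (C ∖ X).

(⊇) This inclusion fails. Take X = {1}, C = ∅; then 1 ∈ X ∖ (C ∖ X) but 1 ∉ C ∩ (C ∩ X).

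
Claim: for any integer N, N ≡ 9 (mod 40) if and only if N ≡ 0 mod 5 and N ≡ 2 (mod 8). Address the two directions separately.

[⇒] This fails: N = 9 gives 9 ≡ 9 (mod 40) but 9 ≡ 4 (mod 5), so the conjunction on the right does not hold.

[⇐] This fails: N = 10 satisfies both congruences on the right (10 ≡ 0 mod 5 and 10 ≡ 2 mod 8) yet 10 ≡ 10 (mod 40), not 9.

Both directions fail.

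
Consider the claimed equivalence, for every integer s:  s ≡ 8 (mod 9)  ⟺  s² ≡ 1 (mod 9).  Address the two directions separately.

Only the forward implication holds.

[⇒] Suppose s ≡ 8 (mod 9). Write s = 9j + 8. Then (9j + 8)² = 81j² + 144j + 64 = 9(9j² + 16j + 7) + 1, so s² ≡ 1 (mod 9).

[⇐] This fails: take s = 1. Then 1² = 1 ≡ 1 (mod 9), yet 1 ≡ 1 (mod 9), not 8.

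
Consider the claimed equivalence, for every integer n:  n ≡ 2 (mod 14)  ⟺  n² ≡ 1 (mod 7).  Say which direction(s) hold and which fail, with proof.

Forward direction. This fails: take n = 2. Then 2 ≡ 2 (mod 14), but 2² = 4 ≡ 4 (mod 7), not 1.

Converse. This fails: take n = 1. Then 1² = 1 ≡ 1 (mod 7), yet 1 ≡ 1 (mod 14), not 2.

Neither implication holds.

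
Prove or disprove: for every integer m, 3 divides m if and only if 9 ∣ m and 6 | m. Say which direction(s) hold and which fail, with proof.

(⟹) This fails: take m = 3. Certainly 3 ∣ 3, but 9 ∤ 3.

(⟸) Suppose 9 ∣ m and 6 ∣ m. Any common multiple of 9 and 6 is a multiple of their lcm; here lcm(9, 6) = 9·6/gcd(9, 6) = 54/3 = 18, so 18 ∣ m. Since 3 ∣ 18, it follows that 3 ∣ m.

Not equivalent: only (⇐) holds.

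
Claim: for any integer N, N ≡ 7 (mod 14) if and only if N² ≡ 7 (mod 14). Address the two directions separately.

(←) Suppose N² ≡ 7 (mod 14). The only residue r in {0, …, 13} with r² ≡ 7 (mod 14) is r = 7, so N ≡ 7 (mod 14).

(→) Suppose N ≡ 7 (mod 14). Write N = 14j + 7. Then (14j + 7)² = 196j² + 196j + 49 = 14(14j² + 14j + 3) + 7, so N² ≡ 7 (mod 14).

The biconditional holds.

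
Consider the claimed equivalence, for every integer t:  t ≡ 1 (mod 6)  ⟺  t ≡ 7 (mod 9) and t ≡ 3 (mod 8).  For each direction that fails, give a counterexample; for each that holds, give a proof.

Only the reverse direction holds.

(⇒) This fails: t = 1 gives 1 ≡ 1 (mod 6) but 1 ≡ 1 (mod 9), so the conjunction on the right does not hold.

(⇐) Conversely, if t ≡ 7 (mod 9) and t ≡ 3 (mod 8), then by the Chinese remainder theorem t ≡ 43 (mod 72). Since 43 ≡ 1 (mod 6) and 6 ∣ 72, we get t ≡ 1 (mod 6).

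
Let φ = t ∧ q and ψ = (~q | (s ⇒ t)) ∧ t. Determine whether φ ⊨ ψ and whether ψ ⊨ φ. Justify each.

[⇒] Assume the antecedent. If t is true, (~q | (s ⇒ t)) ∧ t reduces to true regardless of the other variables. If t is false, the antecedent cannot hold. Either way (~q | (s ⇒ t)) ∧ t holds.

[⇐] This fails. Under t = T, q = F, s = F, the left side is false but the right side is true.

The forward direction holds; the converse fails.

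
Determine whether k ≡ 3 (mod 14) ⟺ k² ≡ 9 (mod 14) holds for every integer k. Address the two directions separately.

(⇒) holds; (⇐) fails.

(→) Suppose k ≡ 3 (mod 14). Write k = 14j + 3. Then (14j + 3)² = 196j² + 84j + 9 = 14(14j² + 6j) + 9, so k² ≡ 9 (mod 14).

(←) This fails: take k = 11. Then 11² = 121 ≡ 9 (mod 14), yet 11 ≡ 11 (mod 14), not 3.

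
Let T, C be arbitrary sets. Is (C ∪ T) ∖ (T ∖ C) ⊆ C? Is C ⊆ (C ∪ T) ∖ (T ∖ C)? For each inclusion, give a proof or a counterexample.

Forward inclusion. Let x ∈ (C ∪ T) ∖ (T ∖ C). Then either x ∈ C and x ∉ T; or x ∈ T ∩ C. In each case x ∈ C, so (C ∪ T) ∖ (T ∖ C) ⊆ C.

Reverse inclusion. Let x ∈ C. Then either x ∈ C and x ∉ T; or x ∈ T ∩ C. In each case x ∈ (C ∪ T) ∖ (T ∖ C), so C ⊆ (C ∪ T) ∖ (T ∖ C).

Both inclusions hold.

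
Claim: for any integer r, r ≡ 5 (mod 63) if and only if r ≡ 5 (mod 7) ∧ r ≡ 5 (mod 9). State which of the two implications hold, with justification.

(→) Suppose r ≡ 5 (mod 63); write r = 63j + 5. Since 7 ∣ 63, reducing mod 7 gives r ≡ 5 (mod 7); since 9 ∣ 63, reducing mod 9 gives r ≡ 5 (mod 9).

(←) Conversely, if r ≡ 5 (mod 7) and r ≡ 5 (mod 9), then by the Chinese remainder theorem r ≡ 5 (mod 63). This is exactly r ≡ 5 (mod 63).

Equivalent; both directions hold.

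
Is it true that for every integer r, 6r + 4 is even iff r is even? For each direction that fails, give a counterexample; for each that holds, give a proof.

Not equivalent: only (⇐) holds.

[⇐] Suppose r is even. Since 6 is even, 6r is even for every r, so 6r + 4 has the same parity as 4, which is even. Hence 6r + 4 is even.

[⇒] This fails: take r = 5. Then 6r + 4 = 34, which is even, yet r = 5 is odd, not even.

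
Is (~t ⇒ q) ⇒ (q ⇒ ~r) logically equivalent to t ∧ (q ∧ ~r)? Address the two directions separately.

(→) This fails. Under q = F, r = F, t = F, the left side is true but the right side is false.

(←) Assume the antecedent. If q is true, the antecedent forces (q = T, r = F, t = T), and (~t ⇒ q) ⇒ (q ⇒ ~r) holds there. If q is false, the antecedent cannot hold. Either way (~t ⇒ q) ⇒ (q ⇒ ~r) holds.

Not equivalent: only (⇐) holds.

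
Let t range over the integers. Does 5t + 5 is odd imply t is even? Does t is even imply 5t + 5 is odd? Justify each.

Equivalent; both directions hold.

(→) Suppose 5t + 5 is odd. Since 5 is odd, 5t and t have the same parity, so 5t + 5 ≡ t + 5 (mod 2). As 5 is odd, 5t + 5 is odd exactly when t is even. Thus t is even.

(←) Conversely, suppose t is even; write t = 2j. Then 5t + 5 = 5·(2j) + 5 = 2·5j + 5, which is odd.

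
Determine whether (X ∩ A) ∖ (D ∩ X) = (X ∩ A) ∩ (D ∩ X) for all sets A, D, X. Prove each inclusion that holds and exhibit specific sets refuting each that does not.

(⊆) fails and (⊇) fails.

Forward inclusion. This inclusion fails. Take A = {1}, D = ∅, X = {1}; then 1 ∈ (X ∩ A) ∖ (D ∩ X) but 1 ∉ (X ∩ A) ∩ (D ∩ X).

Reverse inclusion. This inclusion fails. Take A = {1}, D = {1}, X = {1}; then 1 ∈ (X ∩ A) ∩ (D ∩ X) but 1 ∉ (X ∩ A) ∖ (D ∩ X).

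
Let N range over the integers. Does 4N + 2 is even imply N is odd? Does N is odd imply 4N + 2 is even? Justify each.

(⟹) This fails: take N = 6. Then 4N + 2 = 26, which is even, yet N = 6 is even, not odd.

(⟸) Suppose N is odd. Since 4 is even, 4N is even for every N, so 4N + 2 has the same parity as 2, which is even. Hence 4N + 2 is even.

Not equivalent: only (⇐) holds.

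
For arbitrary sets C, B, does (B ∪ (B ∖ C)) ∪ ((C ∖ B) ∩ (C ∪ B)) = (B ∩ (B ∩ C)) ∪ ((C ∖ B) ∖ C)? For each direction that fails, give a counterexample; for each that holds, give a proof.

Forward inclusion. This inclusion fails. Take C = {1}, B = ∅; then 1 ∈ (B ∪ (B ∖ C)) ∪ ((C ∖ B) ∩ (C ∪ B)) but 1 ∉ (B ∩ (B ∩ C)) ∪ ((C ∖ B) ∖ C).

Reverse inclusion. Let x ∈ (B ∩ (B ∩ C)) ∪ ((C ∖ B) ∖ C). Then x ∈ C ∩ B, from which x ∈ (B ∪ (B ∖ C)) ∪ ((C ∖ B) ∩ (C ∪ B)).

The sets are not equal: only the reverse inclusion holds.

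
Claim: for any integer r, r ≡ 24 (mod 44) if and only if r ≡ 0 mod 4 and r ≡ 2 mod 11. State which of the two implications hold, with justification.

Both implications hold.

Forward direction. Suppose r ≡ 24 (mod 44); write r = 44j + 24. Since 4 ∣ 44, reducing mod 4 gives r ≡ 24 ≡ 0 (mod 4); since 11 ∣ 44, reducing mod 11 gives r ≡ 24 ≡ 2 (mod 11).

Converse. If r ≡ 0 (mod 4) and r ≡ 2 (mod 11), then by the Chinese remainder theorem r ≡ 24 (mod 44). This is exactly r ≡ 24 (mod 44).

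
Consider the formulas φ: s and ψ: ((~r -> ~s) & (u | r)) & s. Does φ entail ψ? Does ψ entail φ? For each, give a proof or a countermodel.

[⇒] This fails. Under r = F, s = T, u = F, the left side is true but the right side is false.

[⇐] Assume the antecedent. If r is true, the antecedent forces (r = T, s = T, u = F) or (r = T, s = T, u = T), and s holds there. If r is false, the antecedent cannot hold. Either way s holds.

Not equivalent: only (⇐) holds.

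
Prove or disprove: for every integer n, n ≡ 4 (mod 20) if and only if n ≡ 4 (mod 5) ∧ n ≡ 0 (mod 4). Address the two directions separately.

Equivalent; both directions hold.

(→) Suppose n ≡ 4 (mod 20); write n = 20j + 4. Since 5 ∣ 20, reducing mod 5 gives n ≡ 4 (mod 5); since 4 ∣ 20, reducing mod 4 gives n ≡ 4 ≡ 0 (mod 4).

(←) Conversely, if n ≡ 4 (mod 5) and n ≡ 0 (mod 4), then by the Chinese remainder theorem n ≡ 4 (mod 20). This is exactly n ≡ 4 (mod 20).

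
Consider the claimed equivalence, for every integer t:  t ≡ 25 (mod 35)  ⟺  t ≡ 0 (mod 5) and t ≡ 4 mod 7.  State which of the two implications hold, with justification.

Forward direction. Suppose t ≡ 25 (mod 35); write t = 35j + 25. Since 5 ∣ 35, reducing mod 5 gives t ≡ 25 ≡ 0 (mod 5); since 7 ∣ 35, reducing mod 7 gives t ≡ 25 ≡ 4 (mod 7).

Converse. If t ≡ 0 (mod 5) and t ≡ 4 (mod 7), then by the Chinese remainder theorem t ≡ 25 (mod 35). This is exactly t ≡ 25 (mod 35).

The biconditional holds.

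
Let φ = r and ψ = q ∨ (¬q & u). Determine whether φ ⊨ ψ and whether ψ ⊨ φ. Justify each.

Both directions fail.

(→) This fails. Under u = F, q = F, r = T, the left side is true but the right side is false.

(←) This fails. Under u = T, q = F, r = F, the left side is false but the right side is true.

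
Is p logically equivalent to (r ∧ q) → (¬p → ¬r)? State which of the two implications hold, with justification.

Only the forward direction holds.

(⇒) Assume the antecedent. If r is true, the antecedent forces (r = T, q = F, p = T) or (r = T, q = T, p = T), and (r ∧ q) → (¬p → ¬r) holds there. If r is false, (r ∧ q) → (¬p → ¬r) reduces to true regardless of the other variables. Either way (r ∧ q) → (¬p → ¬r) holds.

(⇐) This fails. Under r = F, q = F, p = F, the left side is false but the right side is true.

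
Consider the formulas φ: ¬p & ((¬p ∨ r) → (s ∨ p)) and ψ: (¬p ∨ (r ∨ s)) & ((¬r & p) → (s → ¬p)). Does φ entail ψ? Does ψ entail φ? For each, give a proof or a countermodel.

(⇒) holds; (⇐) fails.

(⟹) Assume the antecedent. If s is true, the antecedent forces (s = T, r = F, p = F) or (s = T, r = T, p = F), and the consequent holds there. If s is false, the antecedent cannot hold. Either way the consequent holds.

(⟸) This fails. Under s = F, r = F, p = F, the left side is false but the right side is true.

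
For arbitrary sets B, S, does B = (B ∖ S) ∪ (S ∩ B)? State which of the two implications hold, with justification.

The two sets are equal.

Forward inclusion. Let x ∈ B. Then either x ∈ B and x ∉ S; or x ∈ B ∩ S. In each case x ∈ (B ∖ S) ∪ (S ∩ B), so B ⊆ (B ∖ S) ∪ (S ∩ B).

Reverse inclusion. Let x ∈ (B ∖ S) ∪ (S ∩ B). Then either x ∈ B and x ∉ S; or x ∈ B ∩ S. In each case x ∈ B, so (B ∖ S) ∪ (S ∩ B) ⊆ B.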